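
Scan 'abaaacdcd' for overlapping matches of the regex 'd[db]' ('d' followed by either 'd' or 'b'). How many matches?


Pattern: d[db] means 'd' followed by either 'd' or 'b'.
Scanning 'abaaacdcd' position-by-position:
  Pos 0: window 'ab' -> no
  Pos 1: window 'ba' -> no
  Pos 2: window 'aa' -> no
  Pos 3: window 'aa' -> no
  Pos 4: window 'ac' -> no
  Pos 5: window 'cd' -> no
  Pos 6: window 'dc' -> no
  Pos 7: window 'cd' -> no
  Pos 8: window 'd' -> no
Total matches: 0

0


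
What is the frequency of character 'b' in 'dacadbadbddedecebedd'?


Scanning 'dacadbadbddedecebedd' for 'b':
  Position 5: 'b' -> MATCH (count: 1)
  Position 8: 'b' -> MATCH (count: 2)
  Position 16: 'b' -> MATCH (count: 3)
Total occurrences of 'b': 3

3


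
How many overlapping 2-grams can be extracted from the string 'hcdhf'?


String 'hcdhf' has length L = 5.
Number of overlapping n-grams = L - n + 1
Substituting: 5 - 2 + 1 = 4

4


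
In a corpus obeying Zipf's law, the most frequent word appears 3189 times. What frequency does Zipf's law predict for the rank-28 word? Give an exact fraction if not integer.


Zipf's law: freq(rank) = f1 / rank
f1 = 3189, rank = 28
freq = 3189 / 28
GCD(3189, 28) = 1
Simplified: 3189/28

3189/28


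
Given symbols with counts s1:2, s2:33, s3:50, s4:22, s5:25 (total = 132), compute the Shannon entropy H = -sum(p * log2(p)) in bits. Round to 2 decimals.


Computing entropy H = -sum(p_i * log2(p_i)):
  s1: p = 2/132 = 0.0152, -p*log2(p) = 0.0916
  s2: p = 33/132 = 0.2500, -p*log2(p) = 0.5000
  s3: p = 50/132 = 0.3788, -p*log2(p) = 0.5305
  s4: p = 22/132 = 0.1667, -p*log2(p) = 0.4308
  s5: p = 25/132 = 0.1894, -p*log2(p) = 0.4546
H = sum of terms = 2.0075
Rounded to 2 decimals: 2.01

2.01


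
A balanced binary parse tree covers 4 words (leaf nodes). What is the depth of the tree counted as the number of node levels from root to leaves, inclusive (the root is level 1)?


In a balanced binary tree with n leaves the deepest leaf is ceil(log2(n)) edges below the root,
so counting node levels inclusive of root and leaves gives ceil(log2(n)) + 1 levels.
log2(4) = 2.0000
ceil(2.0000) = 2
levels = 2 + 1 = 3

3


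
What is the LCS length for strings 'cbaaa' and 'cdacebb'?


DP table for LCS of 'cbaaa' and 'cdacebb':
       c  d  a  c  e  b  b
    0  0  0  0  0  0  0  0
  c 0  1  1  1  1  1  1  1
  b 0  1  1  1  1  1  2  2
  a 0  1  1  2  2  2  2  2
  a 0  1  1  2  2  2  2  2
  a 0  1  1  2  2  2  2  2
LCS: 'cb'
LCS length = 2

2


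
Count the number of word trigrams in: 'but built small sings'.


Word trigrams from [4] words:
  Trigram 1: (but built small)
  Trigram 2: (built small sings)
Total word trigrams: 4 - 2 = 2

2


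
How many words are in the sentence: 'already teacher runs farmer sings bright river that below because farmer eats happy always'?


Counting words by splitting on spaces:
  Word 1: 'already'
  Word 2: 'teacher'
  Word 3: 'runs'
  Word 4: 'farmer'
  Word 5: 'sings'
  Word 6: 'bright'
  Word 7: 'river'
  Word 8: 'that'
  Word 9: 'below'
  Word 10: 'because'
  Word 11: 'farmer'
  Word 12: 'eats'
  Word 13: 'happy'
  Word 14: 'always'
Total words: 14

14


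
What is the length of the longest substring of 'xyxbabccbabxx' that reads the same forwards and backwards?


Scanning 'xyxbabccbabxx' for palindromic substrings.
Substring at positions 2-11: 'xbabccbabx'.
Check: reverse('xbabccbabx') = 'xbabccbabx' -> palindrome confirmed.
Neighbouring characters ('y' / 'x') break symmetry, so it cannot extend further.
No longer palindromic substring exists; longest length = 10

10


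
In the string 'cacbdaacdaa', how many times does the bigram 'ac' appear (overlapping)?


Scanning 'cacbdaacdaa' for bigram 'ac':
  Position 0: 'ca' -> no
  Position 1: 'ac' -> MATCH
  Position 2: 'cb' -> no
  Position 3: 'bd' -> no
  Position 4: 'da' -> no
  Position 5: 'aa' -> no
  Position 6: 'ac' -> MATCH
  Position 7: 'cd' -> no
  Position 8: 'da' -> no
  Position 9: 'aa' -> no
Total matches: 2

2


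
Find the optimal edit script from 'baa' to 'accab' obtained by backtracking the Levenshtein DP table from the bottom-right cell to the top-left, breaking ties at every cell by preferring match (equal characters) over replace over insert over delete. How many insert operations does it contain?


Edit distance = 4. Backtracking from cell (3, 5) with preference match > replace > insert > delete,
then listing the resulting alignment 'baa' -> 'accab' left to right:
  Step 1: insert 'a' [insertion #1]
  Step 2: insert 'c' [insertion #2]
  Step 3: replace b->c
  Step 4: keep 'a'
  Step 5: replace a->b
Total insertions: 2

2


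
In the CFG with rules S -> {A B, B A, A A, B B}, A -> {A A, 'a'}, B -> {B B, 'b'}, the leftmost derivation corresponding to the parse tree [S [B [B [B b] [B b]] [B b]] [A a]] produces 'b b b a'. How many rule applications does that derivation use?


Every bracketed nonterminal node [X ...] in the tree is produced by exactly one rule application.
Reading the tree off as a leftmost derivation:
  Step 1: S  =>  B A   (applied S -> B A)
  Step 2: B A  =>  B B A   (applied B -> B B)
  Step 3: B B A  =>  B B B A   (applied B -> B B)
  Step 4: B B B A  =>  b B B A   (applied B -> b)
  Step 5: b B B A  =>  b b B A   (applied B -> b)
  Step 6: b b B A  =>  b b b A   (applied B -> b)
  Step 7: b b b A  =>  b b b a   (applied A -> a)
Final yield: b b b a
Total rewrite steps: 7

7


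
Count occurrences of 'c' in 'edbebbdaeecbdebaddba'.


Scanning 'edbebbdaeecbdebaddba' for 'c':
  Position 10: 'c' -> MATCH (count: 1)
Total occurrences of 'c': 1

1


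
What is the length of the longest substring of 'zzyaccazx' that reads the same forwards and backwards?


Scanning 'zzyaccazx' for palindromic substrings.
Substring at positions 3-6: 'acca'.
Check: reverse('acca') = 'acca' -> palindrome confirmed.
Neighbouring characters ('y' / 'z') break symmetry, so it cannot extend further.
No longer palindromic substring exists; longest length = 4

4


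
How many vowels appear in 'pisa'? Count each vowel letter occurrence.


Scanning each character of 'pisa':
  Position 1: 'p' -> consonant (running count: 0)
  Position 2: 'i' -> vowel (running count: 1)
  Position 3: 's' -> consonant (running count: 1)
  Position 4: 'a' -> vowel (running count: 2)
Total vowels: 2

2


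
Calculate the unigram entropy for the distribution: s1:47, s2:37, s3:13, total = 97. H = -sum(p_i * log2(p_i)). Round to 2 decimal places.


Computing entropy H = -sum(p_i * log2(p_i)):
  s1: p = 47/97 = 0.4845, -p*log2(p) = 0.5065
  s2: p = 37/97 = 0.3814, -p*log2(p) = 0.5304
  s3: p = 13/97 = 0.1340, -p*log2(p) = 0.3886
H = sum of terms = 1.4255
Rounded to 2 decimals: 1.43

1.43


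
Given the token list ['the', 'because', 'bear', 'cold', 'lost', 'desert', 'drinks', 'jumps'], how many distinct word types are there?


Listing all tokens and tracking unique types:
  Token 1: 'the' -> NEW (unique so far: 1)
  Token 2: 'because' -> NEW (unique so far: 2)
  Token 3: 'bear' -> NEW (unique so far: 3)
  Token 4: 'cold' -> NEW (unique so far: 4)
  Token 5: 'lost' -> NEW (unique so far: 5)
  Token 6: 'desert' -> NEW (unique so far: 6)
  Token 7: 'drinks' -> NEW (unique so far: 7)
  Token 8: 'jumps' -> NEW (unique so far: 8)
Unique types: ('bear', 'because', 'cold', 'desert', 'drinks', 'jumps', 'lost', 'the')
Vocabulary size: 8

8


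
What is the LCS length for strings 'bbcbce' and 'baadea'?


DP table for LCS of 'bbcbce' and 'baadea':
       b  a  a  d  e  a
    0  0  0  0  0  0  0
  b 0  1  1  1  1  1  1
  b 0  1  1  1  1  1  1
  c 0  1  1  1  1  1  1
  b 0  1  1  1  1  1  1
  c 0  1  1  1  1  1  1
  e 0  1  1  1  1  2  2
LCS: 'be'
LCS length = 2

2


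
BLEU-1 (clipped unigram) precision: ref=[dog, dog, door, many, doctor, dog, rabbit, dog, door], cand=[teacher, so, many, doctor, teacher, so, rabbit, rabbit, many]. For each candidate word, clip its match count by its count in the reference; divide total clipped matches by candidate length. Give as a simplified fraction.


Reference word counts: {'doctor': 1, 'dog': 4, 'door': 2, 'many': 1, 'rabbit': 1}
Checking each candidate word (with clipping):
  'teacher' -> not in reference -> no match (matches: 0)
  'so' -> not in reference -> no match (matches: 0)
  'many' -> in reference (ref count 1, used 1/1) -> match (matches: 1)
  'doctor' -> in reference (ref count 1, used 1/1) -> match (matches: 2)
  'teacher' -> not in reference -> no match (matches: 2)
  'so' -> not in reference -> no match (matches: 2)
  'rabbit' -> in reference (ref count 1, used 1/1) -> match (matches: 3)
  'rabbit' -> ref count 1 already used up (1/1) -> clipped, no match (matches: 3)
  'many' -> ref count 1 already used up (1/1) -> clipped, no match (matches: 3)
Clipped matches: 3, Candidate length: 9
Precision = 3/9 = 1/3

1/3


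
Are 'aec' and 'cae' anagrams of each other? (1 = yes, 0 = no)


Sort characters of 'aec': 'ace'
Sort characters of 'cae': 'ace'
Sorted forms match -> they ARE anagrams
Result: 1

1


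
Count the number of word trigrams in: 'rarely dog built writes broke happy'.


Word trigrams from [6] words:
  Trigram 1: (rarely dog built)
  Trigram 2: (dog built writes)
  Trigram 3: (built writes broke)
  Trigram 4: (writes broke happy)
Total word trigrams: 6 - 2 = 4

4


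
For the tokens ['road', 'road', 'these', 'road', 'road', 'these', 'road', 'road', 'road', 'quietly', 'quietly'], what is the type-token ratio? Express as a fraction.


Tokens: 11
Unique types: ('quietly', 'road', 'these') = 3
TTR = 3/11
Already in lowest terms.

3/11


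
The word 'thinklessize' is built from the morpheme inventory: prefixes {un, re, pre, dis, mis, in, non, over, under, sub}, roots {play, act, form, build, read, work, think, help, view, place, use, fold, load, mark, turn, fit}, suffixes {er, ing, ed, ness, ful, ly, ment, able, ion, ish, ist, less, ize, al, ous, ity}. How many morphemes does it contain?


Segmenting 'thinklessize' against the inventory:
  'think' -> root (morpheme 1)
  'less' -> suffix (morpheme 2)
  'ize' -> suffix (morpheme 3)
Total morphemes: 3

3


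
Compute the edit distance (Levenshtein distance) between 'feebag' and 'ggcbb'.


Building DP table for s1='feebag' (len 6) and s2='ggcbb' (len 5):
       g  g  c  b  b
    0  1  2  3  4  5
  f 1  1  2  3  4  5
  e 2  2  2  3  4  5
  e 3  3  3  3  4  5
  b 4  4  4  4  3  4
  a 5  5  5  5  4  4
  g 6  5  5  6  5  5
Edit distance = dp[6][5] = 5

5


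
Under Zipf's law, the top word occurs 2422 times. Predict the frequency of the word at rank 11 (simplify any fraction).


Zipf's law: freq(rank) = f1 / rank
f1 = 2422, rank = 11
freq = 2422 / 11
GCD(2422, 11) = 1
Simplified: 2422/11

2422/11


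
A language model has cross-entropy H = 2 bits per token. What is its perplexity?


Perplexity formula: PP = 2^H
H = 2
PP = 2^2
Steps: 2^1 = 2, 2^2 = 4
PP = 4

4


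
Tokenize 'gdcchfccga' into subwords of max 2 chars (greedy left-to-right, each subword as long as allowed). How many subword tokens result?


'gdcchfccga' has 10 characters.
Chunking with max size 2:
  Chunk 1: 'gd' (positions 0-1)
  Chunk 2: 'cc' (positions 2-3)
  Chunk 3: 'hf' (positions 4-5)
  Chunk 4: 'cc' (positions 6-7)
  Chunk 5: 'ga' (positions 8-9)
Total chunks: ceil(10 / 2) = 5

5


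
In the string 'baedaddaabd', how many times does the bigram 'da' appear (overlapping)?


Scanning 'baedaddaabd' for bigram 'da':
  Position 0: 'ba' -> no
  Position 1: 'ae' -> no
  Position 2: 'ed' -> no
  Position 3: 'da' -> MATCH
  Position 4: 'ad' -> no
  Position 5: 'dd' -> no
  Position 6: 'da' -> MATCH
  Position 7: 'aa' -> no
  Position 8: 'ab' -> no
  Position 9: 'bd' -> no
Total matches: 2

2


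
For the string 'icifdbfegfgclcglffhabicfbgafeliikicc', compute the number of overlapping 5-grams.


String 'icifdbfegfgclcglffhabicfbgafeliikicc' has length L = 36.
Number of overlapping n-grams = L - n + 1
Substituting: 36 - 5 + 1 = 32

32


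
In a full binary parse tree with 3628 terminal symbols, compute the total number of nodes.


Leaf nodes (terminals): 3628
Internal nodes = n - 1 = 3628 - 1 = 3627
Total = leaves + internal = 3628 + 3627 = 7255

7255


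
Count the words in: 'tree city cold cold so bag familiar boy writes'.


Counting words by splitting on spaces:
  Word 1: 'tree'
  Word 2: 'city'
  Word 3: 'cold'
  Word 4: 'cold'
  Word 5: 'so'
  Word 6: 'bag'
  Word 7: 'familiar'
  Word 8: 'boy'
  Word 9: 'writes'
Total words: 9

9


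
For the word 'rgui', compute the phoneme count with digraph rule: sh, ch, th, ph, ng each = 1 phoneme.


Parsing 'rgui' greedily, digraphs first:
  'r' -> consonant phoneme (phonemes so far: 1)
  'g' -> consonant phoneme (phonemes so far: 2)
  'u' -> vowel phoneme (phonemes so far: 3)
  'i' -> vowel phoneme (phonemes so far: 4)
Total phonemes: 4

4


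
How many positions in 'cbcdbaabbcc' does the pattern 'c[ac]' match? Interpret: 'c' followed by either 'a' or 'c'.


Pattern: c[ac] means 'c' followed by either 'a' or 'c'.
Scanning 'cbcdbaabbcc' position-by-position:
  Pos 0: window 'cb' -> no
  Pos 1: window 'bc' -> no
  Pos 2: window 'cd' -> no
  Pos 3: window 'db' -> no
  Pos 4: window 'ba' -> no
  Pos 5: window 'aa' -> no
  Pos 6: window 'ab' -> no
  Pos 7: window 'bb' -> no
  Pos 8: window 'bc' -> no
  Pos 9: window 'cc' -> MATCH
  Pos 10: window 'c' -> no
Total matches: 1

1


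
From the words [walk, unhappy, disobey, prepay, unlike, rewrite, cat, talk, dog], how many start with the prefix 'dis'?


Checking each word for prefix 'dis':
  'walk' -> no (count: 0)
  'unhappy' -> no (count: 0)
  'disobey' -> YES, starts with 'dis' (count: 1)
  'prepay' -> no (count: 1)
  'unlike' -> no (count: 1)
  'rewrite' -> no (count: 1)
  'cat' -> no (count: 1)
  'talk' -> no (count: 1)
  'dog' -> no (count: 1)
Total with prefix 'dis': 1

1


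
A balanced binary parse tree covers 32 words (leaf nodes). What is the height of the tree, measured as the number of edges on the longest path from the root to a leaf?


In a balanced binary tree with n leaves the deepest leaf is ceil(log2(n)) edges below the root.
log2(32) = 5.0000
ceil(5.0000) = 5
height (edges) = 5

5


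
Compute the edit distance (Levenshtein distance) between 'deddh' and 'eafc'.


Building DP table for s1='deddh' (len 5) and s2='eafc' (len 4):
       e  a  f  c
    0  1  2  3  4
  d 1  1  2  3  4
  e 2  1  2  3  4
  d 3  2  2  3  4
  d 4  3  3  3  4
  h 5  4  4  4  4
Edit distance = dp[5][4] = 4

4


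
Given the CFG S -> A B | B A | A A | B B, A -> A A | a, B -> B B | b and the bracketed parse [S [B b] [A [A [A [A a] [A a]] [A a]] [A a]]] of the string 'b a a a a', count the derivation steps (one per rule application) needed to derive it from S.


Every bracketed nonterminal node [X ...] in the tree is produced by exactly one rule application.
Reading the tree off as a leftmost derivation:
  Step 1: S  =>  B A   (applied S -> B A)
  Step 2: B A  =>  b A   (applied B -> b)
  Step 3: b A  =>  b A A   (applied A -> A A)
  Step 4: b A A  =>  b A A A   (applied A -> A A)
  Step 5: b A A A  =>  b A A A A   (applied A -> A A)
  Step 6: b A A A A  =>  b a A A A   (applied A -> a)
  Step 7: b a A A A  =>  b a a A A   (applied A -> a)
  Step 8: b a a A A  =>  b a a a A   (applied A -> a)
  Step 9: b a a a A  =>  b a a a a   (applied A -> a)
Final yield: b a a a a
Total rewrite steps: 9

9


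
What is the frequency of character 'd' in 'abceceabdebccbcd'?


Scanning 'abceceabdebccbcd' for 'd':
  Position 8: 'd' -> MATCH (count: 1)
  Position 15: 'd' -> MATCH (count: 2)
Total occurrences of 'd': 2

2


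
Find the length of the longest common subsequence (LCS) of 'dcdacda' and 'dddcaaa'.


DP table for LCS of 'dcdacda' and 'dddcaaa':
       d  d  d  c  a  a  a
    0  0  0  0  0  0  0  0
  d 0  1  1  1  1  1  1  1
  c 0  1  1  1  2  2  2  2
  d 0  1  2  2  2  2  2  2
  a 0  1  2  2  2  3  3  3
  c 0  1  2  2  3  3  3  3
  d 0  1  2  3  3  3  3  3
  a 0  1  2  3  3  4  4  4
LCS: 'dcaa'
LCS length = 4

4


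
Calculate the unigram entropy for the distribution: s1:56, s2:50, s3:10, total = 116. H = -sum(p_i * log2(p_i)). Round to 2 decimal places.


Computing entropy H = -sum(p_i * log2(p_i)):
  s1: p = 56/116 = 0.4828, -p*log2(p) = 0.5072
  s2: p = 50/116 = 0.4310, -p*log2(p) = 0.5233
  s3: p = 10/116 = 0.0862, -p*log2(p) = 0.3048
H = sum of terms = 1.3353
Rounded to 2 decimals: 1.34

1.34


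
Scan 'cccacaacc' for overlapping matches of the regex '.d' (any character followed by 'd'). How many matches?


Pattern: .d means any character followed by 'd'.
Scanning 'cccacaacc' position-by-position:
  Pos 0: window 'cc' -> no
  Pos 1: window 'cc' -> no
  Pos 2: window 'ca' -> no
  Pos 3: window 'ac' -> no
  Pos 4: window 'ca' -> no
  Pos 5: window 'aa' -> no
  Pos 6: window 'ac' -> no
  Pos 7: window 'cc' -> no
  Pos 8: window 'c' -> no
Total matches: 0

0


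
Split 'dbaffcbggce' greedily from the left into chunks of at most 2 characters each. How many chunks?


'dbaffcbggce' has 11 characters.
Chunking with max size 2:
  Chunk 1: 'db' (positions 0-1)
  Chunk 2: 'af' (positions 2-3)
  Chunk 3: 'fc' (positions 4-5)
  Chunk 4: 'bg' (positions 6-7)
  Chunk 5: 'gc' (positions 8-9)
  Chunk 6: 'e' (positions 10-10)
Total chunks: ceil(11 / 2) = 6

6


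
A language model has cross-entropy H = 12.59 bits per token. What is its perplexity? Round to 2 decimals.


Perplexity formula: PP = 2^H
H = 12.59
PP = 2^12.59
Decompose: 2^12.59 = 2^12 * 2^0.59
2^12 = 4096, 2^0.59 ~ 1.5052467
PP ~ 4096 * 1.5052467 = 6165.4904832
Rounded to 2 decimals: 6165.49

6165.49


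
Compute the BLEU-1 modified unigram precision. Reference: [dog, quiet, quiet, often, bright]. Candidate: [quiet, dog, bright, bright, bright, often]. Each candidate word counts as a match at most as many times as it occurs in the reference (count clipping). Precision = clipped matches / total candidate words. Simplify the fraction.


Reference word counts: {'bright': 1, 'dog': 1, 'often': 1, 'quiet': 2}
Checking each candidate word (with clipping):
  'quiet' -> in reference (ref count 2, used 1/2) -> match (matches: 1)
  'dog' -> in reference (ref count 1, used 1/1) -> match (matches: 2)
  'bright' -> in reference (ref count 1, used 1/1) -> match (matches: 3)
  'bright' -> ref count 1 already used up (1/1) -> clipped, no match (matches: 3)
  'bright' -> ref count 1 already used up (1/1) -> clipped, no match (matches: 3)
  'often' -> in reference (ref count 1, used 1/1) -> match (matches: 4)
Clipped matches: 4, Candidate length: 6
Precision = 4/6 = 2/3

2/3


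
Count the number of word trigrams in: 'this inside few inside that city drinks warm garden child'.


Word trigrams from [10] words:
  Trigram 1: (this inside few)
  Trigram 2: (inside few inside)
  Trigram 3: (few inside that)
  Trigram 4: (inside that city)
  Trigram 5: (that city drinks)
  Trigram 6: (city drinks warm)
  Trigram 7: (drinks warm garden)
  Trigram 8: (warm garden child)
Total word trigrams: 10 - 2 = 8

8


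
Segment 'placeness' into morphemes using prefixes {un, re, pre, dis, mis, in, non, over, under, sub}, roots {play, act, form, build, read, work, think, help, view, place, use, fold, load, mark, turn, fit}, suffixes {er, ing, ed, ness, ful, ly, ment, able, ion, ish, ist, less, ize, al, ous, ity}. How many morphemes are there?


Segmenting 'placeness' against the inventory:
  'place' -> root (morpheme 1)
  'ness' -> suffix (morpheme 2)
Total morphemes: 2

2


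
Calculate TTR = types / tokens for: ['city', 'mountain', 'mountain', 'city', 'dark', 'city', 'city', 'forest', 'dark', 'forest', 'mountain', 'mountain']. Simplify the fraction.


Tokens: 12
Unique types: ('city', 'dark', 'forest', 'mountain') = 4
TTR = 4/12
Simplify: divide both by 4 -> 1/3
TTR = 1/3

1/3


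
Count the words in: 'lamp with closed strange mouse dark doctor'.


Counting words by splitting on spaces:
  Word 1: 'lamp'
  Word 2: 'with'
  Word 3: 'closed'
  Word 4: 'strange'
  Word 5: 'mouse'
  Word 6: 'dark'
  Word 7: 'doctor'
Total words: 7

7


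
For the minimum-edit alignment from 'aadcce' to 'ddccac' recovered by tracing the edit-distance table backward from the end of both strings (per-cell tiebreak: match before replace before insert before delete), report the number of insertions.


Edit distance = 4. Backtracking from cell (6, 6) with preference match > replace > insert > delete,
then listing the resulting alignment 'aadcce' -> 'ddccac' left to right:
  Step 1: delete 'a'
  Step 2: replace a->d
  Step 3: keep 'd'
  Step 4: keep 'c'
  Step 5: keep 'c'
  Step 6: insert 'a' [insertion #1]
  Step 7: replace e->c
Total insertions: 1

1


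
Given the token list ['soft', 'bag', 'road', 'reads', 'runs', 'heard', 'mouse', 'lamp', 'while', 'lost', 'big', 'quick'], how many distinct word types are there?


Listing all tokens and tracking unique types:
  Token 1: 'soft' -> NEW (unique so far: 1)
  Token 2: 'bag' -> NEW (unique so far: 2)
  Token 3: 'road' -> NEW (unique so far: 3)
  Token 4: 'reads' -> NEW (unique so far: 4)
  Token 5: 'runs' -> NEW (unique so far: 5)
  Token 6: 'heard' -> NEW (unique so far: 6)
  Token 7: 'mouse' -> NEW (unique so far: 7)
  Token 8: 'lamp' -> NEW (unique so far: 8)
  Token 9: 'while' -> NEW (unique so far: 9)
  Token 10: 'lost' -> NEW (unique so far: 10)
  Token 11: 'big' -> NEW (unique so far: 11)
  Token 12: 'quick' -> NEW (unique so far: 12)
Unique types: ('bag', 'big', 'heard', 'lamp', 'lost', 'mouse', 'quick', 'reads', 'road', 'runs', 'soft', 'while')
Vocabulary size: 12

12


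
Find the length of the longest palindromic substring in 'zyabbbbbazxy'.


Scanning 'zyabbbbbazxy' for palindromic substrings.
Substring at positions 2-8: 'abbbbba'.
Check: reverse('abbbbba') = 'abbbbba' -> palindrome confirmed.
Neighbouring characters ('y' / 'z') break symmetry, so it cannot extend further.
No longer palindromic substring exists; longest length = 7

7


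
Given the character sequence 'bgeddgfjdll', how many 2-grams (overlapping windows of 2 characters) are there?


String 'bgeddgfjdll' has length L = 11.
Number of overlapping n-grams = L - n + 1
Substituting: 11 - 2 + 1 = 10

10


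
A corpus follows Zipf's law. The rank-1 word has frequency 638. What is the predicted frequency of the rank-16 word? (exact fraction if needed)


Zipf's law: freq(rank) = f1 / rank
f1 = 638, rank = 16
freq = 638 / 16
GCD(638, 16) = 2
Simplified: 319/8

319/8


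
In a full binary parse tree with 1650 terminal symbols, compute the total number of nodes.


Leaf nodes (terminals): 1650
Internal nodes = n - 1 = 1650 - 1 = 1649
Total = leaves + internal = 1650 + 1649 = 3299

3299


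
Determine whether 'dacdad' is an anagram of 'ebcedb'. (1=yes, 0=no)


Sort characters of 'dacdad': 'aacddd'
Sort characters of 'ebcedb': 'bbcdee'
Sorted forms differ -> they are NOT anagrams
Result: 0

0


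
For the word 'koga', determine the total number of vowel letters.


Scanning each character of 'koga':
  Position 1: 'k' -> consonant (running count: 0)
  Position 2: 'o' -> vowel (running count: 1)
  Position 3: 'g' -> consonant (running count: 1)
  Position 4: 'a' -> vowel (running count: 2)
Total vowels: 2

2


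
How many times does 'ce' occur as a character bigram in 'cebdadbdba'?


Scanning 'cebdadbdba' for bigram 'ce':
  Position 0: 'ce' -> MATCH
  Position 1: 'eb' -> no
  Position 2: 'bd' -> no
  Position 3: 'da' -> no
  Position 4: 'ad' -> no
  Position 5: 'db' -> no
  Position 6: 'bd' -> no
  Position 7: 'db' -> no
  Position 8: 'ba' -> no
Total matches: 1

1


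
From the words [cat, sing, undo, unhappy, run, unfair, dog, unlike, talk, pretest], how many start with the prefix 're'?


Checking each word for prefix 're':
  'cat' -> no (count: 0)
  'sing' -> no (count: 0)
  'undo' -> no (count: 0)
  'unhappy' -> no (count: 0)
  'run' -> no (count: 0)
  'unfair' -> no (count: 0)
  'dog' -> no (count: 0)
  'unlike' -> no (count: 0)
  'talk' -> no (count: 0)
  'pretest' -> no (count: 0)
Total with prefix 're': 0

0


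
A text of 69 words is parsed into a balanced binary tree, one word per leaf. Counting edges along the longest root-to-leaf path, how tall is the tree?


In a balanced binary tree with n leaves the deepest leaf is ceil(log2(n)) edges below the root.
log2(69) = 6.1085
ceil(6.1085) = 7
height (edges) = 7

7


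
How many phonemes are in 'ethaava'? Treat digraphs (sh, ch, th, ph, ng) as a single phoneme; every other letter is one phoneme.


Parsing 'ethaava' greedily, digraphs first:
  'e' -> vowel phoneme (phonemes so far: 1)
  'th' -> digraph (1 consonant phoneme) (phonemes so far: 2)
  'a' -> vowel phoneme (phonemes so far: 3)
  'a' -> vowel phoneme (phonemes so far: 4)
  'v' -> consonant phoneme (phonemes so far: 5)
  'a' -> vowel phoneme (phonemes so far: 6)
Total phonemes: 6

6


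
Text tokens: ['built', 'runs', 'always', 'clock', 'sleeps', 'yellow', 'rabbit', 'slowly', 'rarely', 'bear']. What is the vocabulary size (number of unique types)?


Listing all tokens and tracking unique types:
  Token 1: 'built' -> NEW (unique so far: 1)
  Token 2: 'runs' -> NEW (unique so far: 2)
  Token 3: 'always' -> NEW (unique so far: 3)
  Token 4: 'clock' -> NEW (unique so far: 4)
  Token 5: 'sleeps' -> NEW (unique so far: 5)
  Token 6: 'yellow' -> NEW (unique so far: 6)
  Token 7: 'rabbit' -> NEW (unique so far: 7)
  Token 8: 'slowly' -> NEW (unique so far: 8)
  Token 9: 'rarely' -> NEW (unique so far: 9)
  Token 10: 'bear' -> NEW (unique so far: 10)
Unique types: ('always', 'bear', 'built', 'clock', 'rabbit', 'rarely', 'runs', 'sleeps', 'slowly', 'yellow')
Vocabulary size: 10

10


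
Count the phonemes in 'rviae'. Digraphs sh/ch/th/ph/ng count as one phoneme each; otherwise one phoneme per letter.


Parsing 'rviae' greedily, digraphs first:
  'r' -> consonant phoneme (phonemes so far: 1)
  'v' -> consonant phoneme (phonemes so far: 2)
  'i' -> vowel phoneme (phonemes so far: 3)
  'a' -> vowel phoneme (phonemes so far: 4)
  'e' -> vowel phoneme (phonemes so far: 5)
Total phonemes: 5

5


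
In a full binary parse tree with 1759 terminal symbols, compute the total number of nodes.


Leaf nodes (terminals): 1759
Internal nodes = n - 1 = 1759 - 1 = 1758
Total = leaves + internal = 1759 + 1758 = 3517

3517


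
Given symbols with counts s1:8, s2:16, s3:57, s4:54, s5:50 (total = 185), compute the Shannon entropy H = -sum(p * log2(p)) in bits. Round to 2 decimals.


Computing entropy H = -sum(p_i * log2(p_i)):
  s1: p = 8/185 = 0.0432, -p*log2(p) = 0.1960
  s2: p = 16/185 = 0.0865, -p*log2(p) = 0.3054
  s3: p = 57/185 = 0.3081, -p*log2(p) = 0.5233
  s4: p = 54/185 = 0.2919, -p*log2(p) = 0.5185
  s5: p = 50/185 = 0.2703, -p*log2(p) = 0.5101
H = sum of terms = 2.0533
Rounded to 2 decimals: 2.05

2.05


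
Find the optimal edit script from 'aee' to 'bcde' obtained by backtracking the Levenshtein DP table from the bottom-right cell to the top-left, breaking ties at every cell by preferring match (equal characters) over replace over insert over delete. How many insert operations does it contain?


Edit distance = 3. Backtracking from cell (3, 4) with preference match > replace > insert > delete,
then listing the resulting alignment 'aee' -> 'bcde' left to right:
  Step 1: insert 'b' [insertion #1]
  Step 2: replace a->c
  Step 3: replace e->d
  Step 4: keep 'e'
Total insertions: 1

1


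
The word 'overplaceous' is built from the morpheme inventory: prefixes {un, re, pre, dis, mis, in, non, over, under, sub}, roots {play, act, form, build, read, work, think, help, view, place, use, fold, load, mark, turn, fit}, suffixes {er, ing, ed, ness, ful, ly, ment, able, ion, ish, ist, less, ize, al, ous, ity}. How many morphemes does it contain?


Segmenting 'overplaceous' against the inventory:
  'over' -> prefix (morpheme 1)
  'place' -> root (morpheme 2)
  'ous' -> suffix (morpheme 3)
Total morphemes: 3

3


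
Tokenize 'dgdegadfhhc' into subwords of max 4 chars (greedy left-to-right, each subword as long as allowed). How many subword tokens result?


'dgdegadfhhc' has 11 characters.
Chunking with max size 4:
  Chunk 1: 'dgde' (positions 0-3)
  Chunk 2: 'gadf' (positions 4-7)
  Chunk 3: 'hhc' (positions 8-10)
Total chunks: ceil(11 / 4) = 3

3


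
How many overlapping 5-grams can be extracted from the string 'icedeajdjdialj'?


String 'icedeajdjdialj' has length L = 14.
Number of overlapping n-grams = L - n + 1
Substituting: 14 - 5 + 1 = 10

10


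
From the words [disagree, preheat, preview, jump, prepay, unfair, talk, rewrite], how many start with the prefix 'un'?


Checking each word for prefix 'un':
  'disagree' -> no (count: 0)
  'preheat' -> no (count: 0)
  'preview' -> no (count: 0)
  'jump' -> no (count: 0)
  'prepay' -> no (count: 0)
  'unfair' -> YES, starts with 'un' (count: 1)
  'talk' -> no (count: 1)
  'rewrite' -> no (count: 1)
Total with prefix 'un': 1

1


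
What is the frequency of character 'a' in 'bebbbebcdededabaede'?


Scanning 'bebbbebcdededabaede' for 'a':
  Position 13: 'a' -> MATCH (count: 1)
  Position 15: 'a' -> MATCH (count: 2)
Total occurrences of 'a': 2

2


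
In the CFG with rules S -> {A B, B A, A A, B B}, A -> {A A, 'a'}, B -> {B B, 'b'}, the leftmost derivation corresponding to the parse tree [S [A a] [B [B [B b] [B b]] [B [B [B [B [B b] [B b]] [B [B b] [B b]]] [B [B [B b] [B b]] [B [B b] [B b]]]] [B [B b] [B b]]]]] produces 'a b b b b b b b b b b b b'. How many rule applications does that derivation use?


Every bracketed nonterminal node [X ...] in the tree is produced by exactly one rule application.
Reading the tree off as a leftmost derivation:
  Step 1: S  =>  A B   (applied S -> A B)
  Step 2: A B  =>  a B   (applied A -> a)
  Step 3: a B  =>  a B B   (applied B -> B B)
  Step 4: a B B  =>  a B B B   (applied B -> B B)
  Step 5: a B B B  =>  a b B B   (applied B -> b)
  Step 6: a b B B  =>  a b b B   (applied B -> b)
  Step 7: a b b B  =>  a b b B B   (applied B -> B B)
  Step 8: a b b B B  =>  a b b B B B   (applied B -> B B)
  Step 9: a b b B B B  =>  a b b B B B B   (applied B -> B B)
  Step 10: a b b B B B B  =>  a b b B B B B B   (applied B -> B B)
  Step 11: a b b B B B B B  =>  a b b b B B B B   (applied B -> b)
  Step 12: a b b b B B B B  =>  a b b b b B B B   (applied B -> b)
  Step 13: a b b b b B B B  =>  a b b b b B B B B   (applied B -> B B)
  Step 14: a b b b b B B B B  =>  a b b b b b B B B   (applied B -> b)
  Step 15: a b b b b b B B B  =>  a b b b b b b B B   (applied B -> b)
  Step 16: a b b b b b b B B  =>  a b b b b b b B B B   (applied B -> B B)
  Step 17: a b b b b b b B B B  =>  a b b b b b b B B B B   (applied B -> B B)
  Step 18: a b b b b b b B B B B  =>  a b b b b b b b B B B   (applied B -> b)
  Step 19: a b b b b b b b B B B  =>  a b b b b b b b b B B   (applied B -> b)
  Step 20: a b b b b b b b b B B  =>  a b b b b b b b b B B B   (applied B -> B B)
  Step 21: a b b b b b b b b B B B  =>  a b b b b b b b b b B B   (applied B -> b)
  Step 22: a b b b b b b b b b B B  =>  a b b b b b b b b b b B   (applied B -> b)
  Step 23: a b b b b b b b b b b B  =>  a b b b b b b b b b b B B   (applied B -> B B)
  Step 24: a b b b b b b b b b b B B  =>  a b b b b b b b b b b b B   (applied B -> b)
  Step 25: a b b b b b b b b b b b B  =>  a b b b b b b b b b b b b   (applied B -> b)
Final yield: a b b b b b b b b b b b b
Total rewrite steps: 25

25


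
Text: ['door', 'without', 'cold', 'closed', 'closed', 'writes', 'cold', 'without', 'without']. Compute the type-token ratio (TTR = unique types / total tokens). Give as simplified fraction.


Tokens: 9
Unique types: ('closed', 'cold', 'door', 'without', 'writes') = 5
TTR = 5/9
Already in lowest terms.

5/9


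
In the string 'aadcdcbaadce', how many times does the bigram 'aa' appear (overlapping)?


Scanning 'aadcdcbaadce' for bigram 'aa':
  Position 0: 'aa' -> MATCH
  Position 1: 'ad' -> no
  Position 2: 'dc' -> no
  Position 3: 'cd' -> no
  Position 4: 'dc' -> no
  Position 5: 'cb' -> no
  Position 6: 'ba' -> no
  Position 7: 'aa' -> MATCH
  Position 8: 'ad' -> no
  Position 9: 'dc' -> no
  Position 10: 'ce' -> no
Total matches: 2

2


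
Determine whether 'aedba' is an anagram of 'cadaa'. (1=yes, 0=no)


Sort characters of 'aedba': 'aabde'
Sort characters of 'cadaa': 'aaacd'
Sorted forms differ -> they are NOT anagrams
Result: 0

0


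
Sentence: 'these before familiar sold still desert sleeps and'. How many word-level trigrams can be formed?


Word trigrams from [8] words:
  Trigram 1: (these before familiar)
  Trigram 2: (before familiar sold)
  Trigram 3: (familiar sold still)
  Trigram 4: (sold still desert)
  Trigram 5: (still desert sleeps)
  Trigram 6: (desert sleeps and)
Total word trigrams: 8 - 2 = 6

6


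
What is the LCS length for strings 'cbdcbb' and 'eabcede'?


DP table for LCS of 'cbdcbb' and 'eabcede':
       e  a  b  c  e  d  e
    0  0  0  0  0  0  0  0
  c 0  0  0  0  1  1  1  1
  b 0  0  0  1  1  1  1  1
  d 0  0  0  1  1  1  2  2
  c 0  0  0  1  2  2  2  2
  b 0  0  0  1  2  2  2  2
  b 0  0  0  1  2  2  2  2
LCS: 'cd'
LCS length = 2

2


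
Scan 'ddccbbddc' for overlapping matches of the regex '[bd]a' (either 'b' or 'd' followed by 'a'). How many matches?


Pattern: [bd]a means either 'b' or 'd' followed by 'a'.
Scanning 'ddccbbddc' position-by-position:
  Pos 0: window 'dd' -> no
  Pos 1: window 'dc' -> no
  Pos 2: window 'cc' -> no
  Pos 3: window 'cb' -> no
  Pos 4: window 'bb' -> no
  Pos 5: window 'bd' -> no
  Pos 6: window 'dd' -> no
  Pos 7: window 'dc' -> no
  Pos 8: window 'c' -> no
Total matches: 0

0


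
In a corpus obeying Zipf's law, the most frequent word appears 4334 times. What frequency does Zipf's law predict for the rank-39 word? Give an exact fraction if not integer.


Zipf's law: freq(rank) = f1 / rank
f1 = 4334, rank = 39
freq = 4334 / 39
GCD(4334, 39) = 1
Simplified: 4334/39

4334/39


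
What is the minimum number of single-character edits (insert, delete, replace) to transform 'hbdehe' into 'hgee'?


Building DP table for s1='hbdehe' (len 6) and s2='hgee' (len 4):
       h  g  e  e
    0  1  2  3  4
  h 1  0  1  2  3
  b 2  1  1  2  3
  d 3  2  2  2  3
  e 4  3  3  2  2
  h 5  4  4  3  3
  e 6  5  5  4  3
Edit distance = dp[6][4] = 3

3


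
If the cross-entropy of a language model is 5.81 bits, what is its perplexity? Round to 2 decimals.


Perplexity formula: PP = 2^H
H = 5.81
PP = 2^5.81
Decompose: 2^5.81 = 2^5 * 2^0.81
2^5 = 32, 2^0.81 ~ 1.7532114
PP ~ 32 * 1.7532114 = 56.1027648
Rounded to 2 decimals: 56.10

56.10


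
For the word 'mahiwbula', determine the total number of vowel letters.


Scanning each character of 'mahiwbula':
  Position 1: 'm' -> consonant (running count: 0)
  Position 2: 'a' -> vowel (running count: 1)
  Position 3: 'h' -> consonant (running count: 1)
  Position 4: 'i' -> vowel (running count: 2)
  Position 5: 'w' -> consonant (running count: 2)
  Position 6: 'b' -> consonant (running count: 2)
  Position 7: 'u' -> vowel (running count: 3)
  Position 8: 'l' -> consonant (running count: 3)
  Position 9: 'a' -> vowel (running count: 4)
Total vowels: 4

4


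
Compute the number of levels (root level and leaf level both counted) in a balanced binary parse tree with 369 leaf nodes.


In a balanced binary tree with n leaves the deepest leaf is ceil(log2(n)) edges below the root,
so counting node levels inclusive of root and leaves gives ceil(log2(n)) + 1 levels.
log2(369) = 8.5275
ceil(8.5275) = 9
levels = 9 + 1 = 10

10


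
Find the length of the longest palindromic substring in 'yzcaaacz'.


Scanning 'yzcaaacz' for palindromic substrings.
Substring at positions 1-7: 'zcaaacz'.
Check: reverse('zcaaacz') = 'zcaaacz' -> palindrome confirmed.
Neighbouring characters ('y' / '-') break symmetry, so it cannot extend further.
No longer palindromic substring exists; longest length = 7

7


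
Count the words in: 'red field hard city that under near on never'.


Counting words by splitting on spaces:
  Word 1: 'red'
  Word 2: 'field'
  Word 3: 'hard'
  Word 4: 'city'
  Word 5: 'that'
  Word 6: 'under'
  Word 7: 'near'
  Word 8: 'on'
  Word 9: 'never'
Total words: 9

9


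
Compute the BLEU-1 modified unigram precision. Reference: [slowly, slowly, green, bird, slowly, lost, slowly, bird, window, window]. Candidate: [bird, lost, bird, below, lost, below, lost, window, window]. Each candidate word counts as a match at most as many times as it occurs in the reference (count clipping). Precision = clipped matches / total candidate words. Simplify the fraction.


Reference word counts: {'bird': 2, 'green': 1, 'lost': 1, 'slowly': 4, 'window': 2}
Checking each candidate word (with clipping):
  'bird' -> in reference (ref count 2, used 1/2) -> match (matches: 1)
  'lost' -> in reference (ref count 1, used 1/1) -> match (matches: 2)
  'bird' -> in reference (ref count 2, used 2/2) -> match (matches: 3)
  'below' -> not in reference -> no match (matches: 3)
  'lost' -> ref count 1 already used up (1/1) -> clipped, no match (matches: 3)
  'below' -> not in reference -> no match (matches: 3)
  'lost' -> ref count 1 already used up (1/1) -> clipped, no match (matches: 3)
  'window' -> in reference (ref count 2, used 1/2) -> match (matches: 4)
  'window' -> in reference (ref count 2, used 2/2) -> match (matches: 5)
Clipped matches: 5, Candidate length: 9
Precision = 5/9

5/9


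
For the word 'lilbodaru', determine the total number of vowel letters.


Scanning each character of 'lilbodaru':
  Position 1: 'l' -> consonant (running count: 0)
  Position 2: 'i' -> vowel (running count: 1)
  Position 3: 'l' -> consonant (running count: 1)
  Position 4: 'b' -> consonant (running count: 1)
  Position 5: 'o' -> vowel (running count: 2)
  Position 6: 'd' -> consonant (running count: 2)
  Position 7: 'a' -> vowel (running count: 3)
  Position 8: 'r' -> consonant (running count: 3)
  Position 9: 'u' -> vowel (running count: 4)
Total vowels: 4

4


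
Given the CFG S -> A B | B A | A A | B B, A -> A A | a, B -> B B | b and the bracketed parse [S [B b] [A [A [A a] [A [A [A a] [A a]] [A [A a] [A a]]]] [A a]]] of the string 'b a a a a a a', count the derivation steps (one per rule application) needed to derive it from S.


Every bracketed nonterminal node [X ...] in the tree is produced by exactly one rule application.
Reading the tree off as a leftmost derivation:
  Step 1: S  =>  B A   (applied S -> B A)
  Step 2: B A  =>  b A   (applied B -> b)
  Step 3: b A  =>  b A A   (applied A -> A A)
  Step 4: b A A  =>  b A A A   (applied A -> A A)
  Step 5: b A A A  =>  b a A A   (applied A -> a)
  Step 6: b a A A  =>  b a A A A   (applied A -> A A)
  Step 7: b a A A A  =>  b a A A A A   (applied A -> A A)
  Step 8: b a A A A A  =>  b a a A A A   (applied A -> a)
  Step 9: b a a A A A  =>  b a a a A A   (applied A -> a)
  Step 10: b a a a A A  =>  b a a a A A A   (applied A -> A A)
  Step 11: b a a a A A A  =>  b a a a a A A   (applied A -> a)
  Step 12: b a a a a A A  =>  b a a a a a A   (applied A -> a)
  Step 13: b a a a a a A  =>  b a a a a a a   (applied A -> a)
Final yield: b a a a a a a
Total rewrite steps: 13

13


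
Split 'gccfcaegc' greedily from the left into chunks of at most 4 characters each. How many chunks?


'gccfcaegc' has 9 characters.
Chunking with max size 4:
  Chunk 1: 'gccf' (positions 0-3)
  Chunk 2: 'caeg' (positions 4-7)
  Chunk 3: 'c' (positions 8-8)
Total chunks: ceil(9 / 4) = 3

3


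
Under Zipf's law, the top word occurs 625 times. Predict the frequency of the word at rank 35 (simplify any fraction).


Zipf's law: freq(rank) = f1 / rank
f1 = 625, rank = 35
freq = 625 / 35
GCD(625, 35) = 5
Simplified: 125/7

125/7


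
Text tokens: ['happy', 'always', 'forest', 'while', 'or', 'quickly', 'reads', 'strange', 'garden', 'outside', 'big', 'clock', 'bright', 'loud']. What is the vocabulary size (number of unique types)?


Listing all tokens and tracking unique types:
  Token 1: 'happy' -> NEW (unique so far: 1)
  Token 2: 'always' -> NEW (unique so far: 2)
  Token 3: 'forest' -> NEW (unique so far: 3)
  Token 4: 'while' -> NEW (unique so far: 4)
  Token 5: 'or' -> NEW (unique so far: 5)
  Token 6: 'quickly' -> NEW (unique so far: 6)
  Token 7: 'reads' -> NEW (unique so far: 7)
  Token 8: 'strange' -> NEW (unique so far: 8)
  Token 9: 'garden' -> NEW (unique so far: 9)
  Token 10: 'outside' -> NEW (unique so far: 10)
  Token 11: 'big' -> NEW (unique so far: 11)
  Token 12: 'clock' -> NEW (unique so far: 12)
  Token 13: 'bright' -> NEW (unique so far: 13)
  Token 14: 'loud' -> NEW (unique so far: 14)
Unique types: ('always', 'big', 'bright', 'clock', 'forest', 'garden', 'happy', 'loud', 'or', 'outside', 'quickly', 'reads', 'strange', 'while')
Vocabulary size: 14

14
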